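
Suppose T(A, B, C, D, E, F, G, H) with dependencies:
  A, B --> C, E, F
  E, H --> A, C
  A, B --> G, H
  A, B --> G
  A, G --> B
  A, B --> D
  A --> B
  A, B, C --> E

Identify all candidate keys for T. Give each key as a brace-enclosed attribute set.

Closure of {A} is {A, B, C, D, E, F, G, H}, the whole schema; {A} is a candidate key.
Closure of {E, H} is {A, B, C, D, E, F, G, H}, the whole schema; {E, H} is a candidate key.
These are minimal and exhaustive — every other superkey contains one of them.

{A}, {E, H}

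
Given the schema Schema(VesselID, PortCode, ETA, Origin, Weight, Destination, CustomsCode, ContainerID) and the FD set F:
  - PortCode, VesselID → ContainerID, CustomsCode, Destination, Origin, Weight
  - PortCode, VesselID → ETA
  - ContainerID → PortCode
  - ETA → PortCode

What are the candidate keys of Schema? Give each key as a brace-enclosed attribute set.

No FD produces {VesselID}, so it must be in every candidate key.
{ContainerID, VesselID} is a candidate key since {ContainerID, VesselID}⁺ = {ContainerID, CustomsCode, Destination, ETA, Origin, PortCode, VesselID, Weight} covers every attribute.
{ETA, VesselID} is a candidate key since {ETA, VesselID}⁺ = {ContainerID, CustomsCode, Destination, ETA, Origin, PortCode, VesselID, Weight} covers every attribute.
{PortCode, VesselID} is a candidate key since {PortCode, VesselID}⁺ = {ContainerID, CustomsCode, Destination, ETA, Origin, PortCode, VesselID, Weight} covers every attribute.
These are minimal and exhaustive — every other superkey contains one of them.

{ContainerID, VesselID}, {ETA, VesselID}, {PortCode, VesselID}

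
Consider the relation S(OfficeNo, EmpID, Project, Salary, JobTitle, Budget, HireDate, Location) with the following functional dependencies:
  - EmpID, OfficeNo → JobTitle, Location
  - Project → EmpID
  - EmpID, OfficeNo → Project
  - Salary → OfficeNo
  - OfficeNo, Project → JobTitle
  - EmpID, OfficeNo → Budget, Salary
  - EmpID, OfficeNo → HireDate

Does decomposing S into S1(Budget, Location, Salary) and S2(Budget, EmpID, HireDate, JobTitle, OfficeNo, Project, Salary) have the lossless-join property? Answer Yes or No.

No

The shared attributes are {Budget, Salary} and {Budget, Salary}⁺ = {Budget, OfficeNo, Salary}.
Neither S1 nor S2 is contained in that closure, so the decomposition is lossy.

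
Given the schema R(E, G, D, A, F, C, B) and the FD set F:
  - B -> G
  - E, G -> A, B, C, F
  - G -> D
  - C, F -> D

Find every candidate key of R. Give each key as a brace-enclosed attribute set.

{E} never appears on the right of any FD, so every key must include it.
{B, E} is a candidate key since {B, E}⁺ = {A, B, C, D, E, F, G} covers every attribute.
{E, G} is a candidate key since {E, G}⁺ = {A, B, C, D, E, F, G} covers every attribute.
No proper subset of any of these is a key, and no other minimal superkey exists.

{B, E}, {E, G}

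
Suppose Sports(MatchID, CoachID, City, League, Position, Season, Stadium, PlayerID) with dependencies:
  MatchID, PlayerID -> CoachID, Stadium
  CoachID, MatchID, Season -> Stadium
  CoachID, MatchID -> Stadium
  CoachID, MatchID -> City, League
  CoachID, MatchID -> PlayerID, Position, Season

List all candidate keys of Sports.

{CoachID, MatchID}, {MatchID, PlayerID}

{MatchID} never appears on the right of any FD, so every key must include it.
{CoachID, MatchID} is a candidate key since {CoachID, MatchID}⁺ = {City, CoachID, League, MatchID, PlayerID, Position, Season, Stadium} covers every attribute.
{MatchID, PlayerID} is a candidate key since {MatchID, PlayerID}⁺ = {City, CoachID, League, MatchID, PlayerID, Position, Season, Stadium} covers every attribute.
Any other superkey properly contains one of these, so there are no further candidate keys.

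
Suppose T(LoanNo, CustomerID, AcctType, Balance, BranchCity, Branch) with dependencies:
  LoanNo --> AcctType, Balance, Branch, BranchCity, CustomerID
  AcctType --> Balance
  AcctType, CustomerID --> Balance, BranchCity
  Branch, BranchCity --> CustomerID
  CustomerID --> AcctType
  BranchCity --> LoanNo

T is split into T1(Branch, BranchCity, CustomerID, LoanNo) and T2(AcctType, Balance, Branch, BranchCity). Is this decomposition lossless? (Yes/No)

T1 ∩ T2 = {Branch, BranchCity}; its closure under F is {AcctType, Balance, Branch, BranchCity, CustomerID, LoanNo}.
T1 is contained in that closure, so T1 ∩ T2 --> T1 holds and the join is lossless.

Yes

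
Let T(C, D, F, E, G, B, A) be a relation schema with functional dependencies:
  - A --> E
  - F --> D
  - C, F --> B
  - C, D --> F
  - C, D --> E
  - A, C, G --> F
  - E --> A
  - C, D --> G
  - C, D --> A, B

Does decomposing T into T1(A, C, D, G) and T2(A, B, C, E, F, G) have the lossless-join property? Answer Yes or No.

Common attributes: {A, C, G}; their closure is {A, B, C, D, E, F, G}.
Since T1 ⊆ {A, B, C, D, E, F, G}, the intersection is a superkey of T1; the decomposition is lossless.

Yes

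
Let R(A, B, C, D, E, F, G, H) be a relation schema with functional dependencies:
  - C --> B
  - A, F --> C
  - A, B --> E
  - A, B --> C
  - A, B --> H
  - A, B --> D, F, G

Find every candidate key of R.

No FD produces {A}, so it must be in every candidate key.
Closure of {A, B} is {A, B, C, D, E, F, G, H}, the whole schema; {A, B} is a candidate key.
Closure of {A, C} is {A, B, C, D, E, F, G, H}, the whole schema; {A, C} is a candidate key.
Closure of {A, F} is {A, B, C, D, E, F, G, H}, the whole schema; {A, F} is a candidate key.
Any other superkey properly contains one of these, so there are no further candidate keys.

{A, B}, {A, C}, {A, F}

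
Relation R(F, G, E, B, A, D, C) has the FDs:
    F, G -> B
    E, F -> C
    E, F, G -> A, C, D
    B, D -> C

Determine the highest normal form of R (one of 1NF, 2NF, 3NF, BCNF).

Candidate key: {E, F, G}. Prime attributes: {E, F, G}.
F, G -> B breaks BCNF: {F, G}⁺ = {B, F, G}, so {F, G} is not a superkey.
F, G -> B determines the non-prime attribute {B} from a non-superkey — 3NF is violated.
{E, F} is a proper subset of the key {E, F, G}, and {E, F}⁺ contains the non-prime attribute {C} — a partial dependency, so 2NF is violated.

1NF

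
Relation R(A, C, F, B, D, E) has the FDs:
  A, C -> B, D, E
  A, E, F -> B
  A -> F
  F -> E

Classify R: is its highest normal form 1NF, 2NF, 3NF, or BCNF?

1NF

Candidate key: {A, C}. Prime attributes: {A, C}.
A, E, F -> B breaks BCNF: {A, E, F}⁺ = {A, B, E, F}, so {A, E, F} is not a superkey.
A, E, F -> B determines the non-prime attribute {B} from a non-superkey — 3NF is violated.
Since {A} ⊂ {A, C} and {A}⁺ ⊇ {B, E, F} with {B, E, F} non-prime, there is a partial dependency; 2NF fails.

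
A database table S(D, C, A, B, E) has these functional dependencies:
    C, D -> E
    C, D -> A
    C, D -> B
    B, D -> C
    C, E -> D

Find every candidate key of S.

{B, D}⁺ = {A, B, C, D, E} — all of the relation — so {B, D} is a candidate key.
{C, D}⁺ = {A, B, C, D, E} — all of the relation — so {C, D} is a candidate key.
{C, E}⁺ = {A, B, C, D, E} — all of the relation — so {C, E} is a candidate key.
These are minimal and exhaustive — every other superkey contains one of them.

{B, D}, {C, D}, {C, E}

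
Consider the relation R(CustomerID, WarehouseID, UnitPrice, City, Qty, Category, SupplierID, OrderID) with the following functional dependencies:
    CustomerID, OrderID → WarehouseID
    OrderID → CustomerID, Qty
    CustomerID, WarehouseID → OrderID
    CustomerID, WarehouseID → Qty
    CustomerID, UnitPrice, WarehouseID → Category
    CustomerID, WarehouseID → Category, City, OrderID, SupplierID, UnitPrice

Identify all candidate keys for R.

Closure of {OrderID} is {Category, City, CustomerID, OrderID, Qty, SupplierID, UnitPrice, WarehouseID}, the whole schema; {OrderID} is a candidate key.
Closure of {CustomerID, WarehouseID} is {Category, City, CustomerID, OrderID, Qty, SupplierID, UnitPrice, WarehouseID}, the whole schema; {CustomerID, WarehouseID} is a candidate key.
These are minimal and exhaustive — every other superkey contains one of them.

{CustomerID, WarehouseID}, {OrderID}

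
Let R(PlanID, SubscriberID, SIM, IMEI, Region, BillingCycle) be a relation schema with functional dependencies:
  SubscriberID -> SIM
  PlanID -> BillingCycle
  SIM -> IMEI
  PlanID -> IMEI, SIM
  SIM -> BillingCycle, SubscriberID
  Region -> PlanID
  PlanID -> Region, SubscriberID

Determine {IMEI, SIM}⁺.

{BillingCycle, IMEI, SIM, SubscriberID}

Start with {IMEI, SIM}.
SIM -> BillingCycle, SubscriberID applies; add {BillingCycle, SubscriberID} → now {BillingCycle, IMEI, SIM, SubscriberID}.
No further FD applies.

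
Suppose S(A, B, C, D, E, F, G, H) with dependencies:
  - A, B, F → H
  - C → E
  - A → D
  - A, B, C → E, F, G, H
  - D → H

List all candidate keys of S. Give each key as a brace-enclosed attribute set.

No FD produces {A, B, C}, so they must be in every candidate key.
{A, B, C}⁺ = {A, B, C, D, E, F, G, H}, which is every attribute, so {A, B, C} is a candidate key.
No smaller or unrelated set reaches every attribute, so there are no other keys.

{A, B, C}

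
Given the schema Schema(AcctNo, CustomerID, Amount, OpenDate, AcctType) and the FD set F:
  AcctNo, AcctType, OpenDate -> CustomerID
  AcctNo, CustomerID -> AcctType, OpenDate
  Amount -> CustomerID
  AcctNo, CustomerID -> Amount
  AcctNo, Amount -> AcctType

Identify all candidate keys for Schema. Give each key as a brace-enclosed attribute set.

{AcctNo, AcctType, OpenDate}, {AcctNo, Amount}, {AcctNo, CustomerID}

No FD produces {AcctNo}, so it must be in every candidate key.
{AcctNo, Amount}⁺ = {AcctNo, AcctType, Amount, CustomerID, OpenDate}, which is every attribute, so {AcctNo, Amount} is a candidate key.
{AcctNo, CustomerID}⁺ = {AcctNo, AcctType, Amount, CustomerID, OpenDate}, which is every attribute, so {AcctNo, CustomerID} is a candidate key.
{AcctNo, AcctType, OpenDate}⁺ = {AcctNo, AcctType, Amount, CustomerID, OpenDate}, which is every attribute, so {AcctNo, AcctType, OpenDate} is a candidate key.
Any other superkey properly contains one of these, so there are no further candidate keys.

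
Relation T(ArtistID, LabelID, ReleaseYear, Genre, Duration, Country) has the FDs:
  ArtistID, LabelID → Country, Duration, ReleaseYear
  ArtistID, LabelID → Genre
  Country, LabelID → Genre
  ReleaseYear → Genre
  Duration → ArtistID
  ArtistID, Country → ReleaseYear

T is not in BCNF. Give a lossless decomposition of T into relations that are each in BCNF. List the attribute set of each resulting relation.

Candidate keys of the original relation: {ArtistID, LabelID}, {Duration, LabelID}.
{ArtistID, Country, Duration, Genre, LabelID, ReleaseYear}: {Country, LabelID} determines {Country, Genre, LabelID} here but is not a superkey — split on Country, LabelID → Genre, giving {Country, Genre, LabelID} and {ArtistID, Country, Duration, LabelID, ReleaseYear}.
{Country, Genre, LabelID} is in BCNF.
{ArtistID, Country, Duration, LabelID, ReleaseYear}: {Duration} determines {ArtistID, Duration} here but is not a superkey — split on Duration → ArtistID, giving {ArtistID, Duration} and {Country, Duration, LabelID, ReleaseYear}.
{ArtistID, Duration} is in BCNF.
{Country, Duration, LabelID, ReleaseYear}: {Country, Duration} determines {Country, Duration, ReleaseYear} here but is not a superkey — split on Country, Duration → ReleaseYear, giving {Country, Duration, ReleaseYear} and {Country, Duration, LabelID}.
{Country, Duration, ReleaseYear} is in BCNF.
{Country, Duration, LabelID} is in BCNF.

{ArtistID, Duration}; {Country, Duration, LabelID}; {Country, Duration, ReleaseYear}; {Country, Genre, LabelID}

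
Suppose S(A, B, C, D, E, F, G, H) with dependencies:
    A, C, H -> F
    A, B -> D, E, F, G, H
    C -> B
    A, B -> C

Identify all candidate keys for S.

{A} never appears on the right of any FD, so every key must include it.
{A, B}⁺ = {A, B, C, D, E, F, G, H} — all of the relation — so {A, B} is a candidate key.
{A, C}⁺ = {A, B, C, D, E, F, G, H} — all of the relation — so {A, C} is a candidate key.
Any other superkey properly contains one of these, so there are no further candidate keys.

{A, B}, {A, C}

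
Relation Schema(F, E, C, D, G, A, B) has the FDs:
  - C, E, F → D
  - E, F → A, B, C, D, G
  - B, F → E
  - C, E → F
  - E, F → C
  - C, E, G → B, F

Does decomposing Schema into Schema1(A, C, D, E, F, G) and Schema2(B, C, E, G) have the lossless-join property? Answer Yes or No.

The shared attributes are {C, E, G} and {C, E, G}⁺ = {A, B, C, D, E, F, G}.
Schema1 is contained in that closure, so Schema1 ∩ Schema2 → Schema1 holds and the join is lossless.

Yes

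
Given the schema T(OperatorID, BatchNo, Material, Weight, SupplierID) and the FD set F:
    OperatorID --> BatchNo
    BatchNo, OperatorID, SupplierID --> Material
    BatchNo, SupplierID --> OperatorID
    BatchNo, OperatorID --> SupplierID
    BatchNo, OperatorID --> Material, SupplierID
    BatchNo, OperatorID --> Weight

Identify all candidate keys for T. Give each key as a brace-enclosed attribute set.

{BatchNo, SupplierID}, {OperatorID}

{OperatorID} is a candidate key since {OperatorID}⁺ = {BatchNo, Material, OperatorID, SupplierID, Weight} covers every attribute.
{BatchNo, SupplierID} is a candidate key since {BatchNo, SupplierID}⁺ = {BatchNo, Material, OperatorID, SupplierID, Weight} covers every attribute.
No proper subset of any of these is a key, and no other minimal superkey exists.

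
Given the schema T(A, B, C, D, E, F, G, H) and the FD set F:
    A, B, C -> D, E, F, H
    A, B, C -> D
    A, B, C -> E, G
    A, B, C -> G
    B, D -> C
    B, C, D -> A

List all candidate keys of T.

{B} never appears on the right of any FD, so every key must include it.
{B, D}⁺ = {A, B, C, D, E, F, G, H}, which is every attribute, so {B, D} is a candidate key.
{A, B, C}⁺ = {A, B, C, D, E, F, G, H}, which is every attribute, so {A, B, C} is a candidate key.
Any other superkey properly contains one of these, so there are no further candidate keys.

{A, B, C}, {B, D}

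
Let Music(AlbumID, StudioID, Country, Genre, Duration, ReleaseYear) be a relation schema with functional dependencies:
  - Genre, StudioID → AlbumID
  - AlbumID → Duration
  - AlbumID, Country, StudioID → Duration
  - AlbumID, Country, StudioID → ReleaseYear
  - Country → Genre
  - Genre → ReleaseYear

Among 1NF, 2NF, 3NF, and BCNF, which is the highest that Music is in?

1NF

Candidate key: {Country, StudioID}. Prime attributes: {Country, StudioID}.
For Genre, StudioID → AlbumID we have {Genre, StudioID}⁺ = {AlbumID, Duration, Genre, ReleaseYear, StudioID}; {Genre, StudioID} is not a superkey, so BCNF fails.
Genre, StudioID → AlbumID determines the non-prime attribute {AlbumID} from a non-superkey — 3NF is violated.
Since {Country} ⊂ {Country, StudioID} and {Country}⁺ ⊇ {Genre, ReleaseYear} with {Genre, ReleaseYear} non-prime, there is a partial dependency; 2NF fails.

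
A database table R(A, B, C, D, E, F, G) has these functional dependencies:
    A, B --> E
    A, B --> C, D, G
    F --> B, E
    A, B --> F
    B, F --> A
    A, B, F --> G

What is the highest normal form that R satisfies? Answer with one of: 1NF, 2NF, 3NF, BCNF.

BCNF

Candidate keys: {A, B}, {F}. Prime attributes: {A, B, F}.
Each dependency's left side is a superkey — BCNF holds.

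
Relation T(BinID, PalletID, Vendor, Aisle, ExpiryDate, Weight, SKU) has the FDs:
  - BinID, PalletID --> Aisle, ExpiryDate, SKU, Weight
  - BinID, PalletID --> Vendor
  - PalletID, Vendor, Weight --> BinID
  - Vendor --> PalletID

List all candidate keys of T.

{BinID, PalletID} is a candidate key since {BinID, PalletID}⁺ = {Aisle, BinID, ExpiryDate, PalletID, SKU, Vendor, Weight} covers every attribute.
{BinID, Vendor} is a candidate key since {BinID, Vendor}⁺ = {Aisle, BinID, ExpiryDate, PalletID, SKU, Vendor, Weight} covers every attribute.
{Vendor, Weight} is a candidate key since {Vendor, Weight}⁺ = {Aisle, BinID, ExpiryDate, PalletID, SKU, Vendor, Weight} covers every attribute.
Any other superkey properly contains one of these, so there are no further candidate keys.

{BinID, PalletID}, {BinID, Vendor}, {Vendor, Weight}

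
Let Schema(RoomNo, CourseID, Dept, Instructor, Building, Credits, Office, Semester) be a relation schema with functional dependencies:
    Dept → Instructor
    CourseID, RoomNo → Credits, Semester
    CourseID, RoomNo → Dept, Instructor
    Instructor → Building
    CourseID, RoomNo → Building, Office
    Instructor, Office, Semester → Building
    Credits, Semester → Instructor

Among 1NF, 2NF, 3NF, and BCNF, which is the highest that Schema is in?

Candidate key: {CourseID, RoomNo}. Prime attributes: {CourseID, RoomNo}.
For Dept → Instructor we have {Dept}⁺ = {Building, Dept, Instructor}; {Dept} is not a superkey, so BCNF fails.
Dept → Instructor has non-prime {Instructor} on the right and a non-superkey on the left, so 3NF fails.
No proper subset of a key has a non-prime attribute in its closure, so there is no partial dependency; 2NF holds.

2NF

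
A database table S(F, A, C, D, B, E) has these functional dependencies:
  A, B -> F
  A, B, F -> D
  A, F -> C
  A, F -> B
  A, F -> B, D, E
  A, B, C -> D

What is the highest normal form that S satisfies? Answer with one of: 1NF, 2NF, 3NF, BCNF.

BCNF

Candidate keys: {A, B}, {A, F}. Prime attributes: {A, B, F}.
Each dependency's left side is a superkey — BCNF holds.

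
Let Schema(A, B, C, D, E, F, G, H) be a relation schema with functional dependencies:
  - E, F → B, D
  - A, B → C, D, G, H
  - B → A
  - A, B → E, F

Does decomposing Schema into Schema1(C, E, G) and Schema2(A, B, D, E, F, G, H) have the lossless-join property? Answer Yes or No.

No

Schema1 ∩ Schema2 = {E, G}; its closure under F is {E, G}.
Neither Schema1 nor Schema2 is contained in that closure, so the decomposition is lossy.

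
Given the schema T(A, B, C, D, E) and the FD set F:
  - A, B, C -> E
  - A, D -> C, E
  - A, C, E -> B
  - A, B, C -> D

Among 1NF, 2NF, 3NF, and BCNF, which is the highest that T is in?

BCNF

Candidate keys: {A, B, C}, {A, C, E}, {A, D}. Prime attributes: {A, B, C, D, E}.
The left-hand side of every FD is a superkey, so BCNF is satisfied.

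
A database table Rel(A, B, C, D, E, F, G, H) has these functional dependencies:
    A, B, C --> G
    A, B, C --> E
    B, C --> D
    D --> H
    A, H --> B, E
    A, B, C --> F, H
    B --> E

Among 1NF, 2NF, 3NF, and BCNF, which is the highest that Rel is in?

Candidate keys: {A, B, C}, {A, C, D}, {A, C, H}. Prime attributes: {A, B, C, D, H}.
For B, C --> D we have {B, C}⁺ = {B, C, D, E, H}; {B, C} is not a superkey, so BCNF fails.
A, H --> B, E has non-prime {E} on the right and a non-superkey on the left, so 3NF fails.
Since {B} ⊂ {A, B, C} and {B}⁺ ⊇ {E} with {E} non-prime, there is a partial dependency; 2NF fails.

1NF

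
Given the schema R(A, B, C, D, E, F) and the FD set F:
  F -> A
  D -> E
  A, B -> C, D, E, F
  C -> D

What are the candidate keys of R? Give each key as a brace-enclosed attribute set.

Attributes never on any right-hand side: {B} — every candidate key must contain it.
Closure of {A, B} is {A, B, C, D, E, F}, the whole schema; {A, B} is a candidate key.
Closure of {B, F} is {A, B, C, D, E, F}, the whole schema; {B, F} is a candidate key.
Any other superkey properly contains one of these, so there are no further candidate keys.

{A, B}, {B, F}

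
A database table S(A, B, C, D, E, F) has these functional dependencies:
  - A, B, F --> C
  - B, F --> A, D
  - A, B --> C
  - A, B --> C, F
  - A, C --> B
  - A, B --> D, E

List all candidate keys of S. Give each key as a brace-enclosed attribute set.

{A, B}, {A, C}, {B, F}

{A, B}⁺ = {A, B, C, D, E, F}, which is every attribute, so {A, B} is a candidate key.
{A, C}⁺ = {A, B, C, D, E, F}, which is every attribute, so {A, C} is a candidate key.
{B, F}⁺ = {A, B, C, D, E, F}, which is every attribute, so {B, F} is a candidate key.
Any other superkey properly contains one of these, so there are no further candidate keys.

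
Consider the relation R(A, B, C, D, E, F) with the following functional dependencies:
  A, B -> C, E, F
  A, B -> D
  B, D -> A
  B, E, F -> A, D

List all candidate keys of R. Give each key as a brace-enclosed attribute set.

{A, B}, {B, D}, {B, E, F}

{B} never appears on the right of any FD, so every key must include it.
Closure of {A, B} is {A, B, C, D, E, F}, the whole schema; {A, B} is a candidate key.
Closure of {B, D} is {A, B, C, D, E, F}, the whole schema; {B, D} is a candidate key.
Closure of {B, E, F} is {A, B, C, D, E, F}, the whole schema; {B, E, F} is a candidate key.
Any other superkey properly contains one of these, so there are no further candidate keys.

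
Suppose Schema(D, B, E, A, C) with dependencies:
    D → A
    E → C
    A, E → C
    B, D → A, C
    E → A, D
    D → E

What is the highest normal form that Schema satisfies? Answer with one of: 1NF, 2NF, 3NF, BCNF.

1NF

Candidate keys: {B, D}, {B, E}. Prime attributes: {B, D, E}.
D → A: {D}⁺ = {A, C, D, E}, which is not all of the attributes, so the left side is not a superkey — BCNF is violated.
D → A determines the non-prime attribute {A} from a non-superkey — 3NF is violated.
The proper key subset {D} of {B, D} determines non-prime {A, C}, so the relation is not even in 2NF.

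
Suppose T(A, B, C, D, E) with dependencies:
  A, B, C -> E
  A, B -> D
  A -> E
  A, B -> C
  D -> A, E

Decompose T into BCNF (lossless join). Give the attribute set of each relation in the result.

{A, D}; {A, E}; {B, C, D}

Candidate keys of the original relation: {A, B}, {B, D}.
Within {A, B, C, D, E}: {A}⁺ ∩ {A, B, C, D, E} = {A, E}, not the whole set, so A -> E violates BCNF; decompose into {A, E} and {A, B, C, D}.
{A, E} is in BCNF.
Within {A, B, C, D}: {D}⁺ ∩ {A, B, C, D} = {A, D}, not the whole set, so D -> A violates BCNF; decompose into {A, D} and {B, C, D}.
{A, D} is in BCNF.
{B, C, D} is in BCNF.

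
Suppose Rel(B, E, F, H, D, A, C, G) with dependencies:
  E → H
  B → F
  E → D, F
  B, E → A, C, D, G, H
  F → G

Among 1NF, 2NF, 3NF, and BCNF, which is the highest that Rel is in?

1NF

Candidate key: {B, E}. Prime attributes: {B, E}.
For E → H we have {E}⁺ = {D, E, F, G, H}; {E} is not a superkey, so BCNF fails.
E → H determines the non-prime attribute {H} from a non-superkey — 3NF is violated.
The proper key subset {B} of {B, E} determines non-prime {F, G}, so the relation is not even in 2NF.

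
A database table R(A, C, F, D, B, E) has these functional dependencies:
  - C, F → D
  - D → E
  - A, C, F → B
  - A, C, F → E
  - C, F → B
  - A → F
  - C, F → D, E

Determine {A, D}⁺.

Start with {A, D}.
D → E applies; add {E} → now {A, D, E}.
A → F applies; add {F} → now {A, D, E, F}.
No further FD applies.

{A, D, E, F}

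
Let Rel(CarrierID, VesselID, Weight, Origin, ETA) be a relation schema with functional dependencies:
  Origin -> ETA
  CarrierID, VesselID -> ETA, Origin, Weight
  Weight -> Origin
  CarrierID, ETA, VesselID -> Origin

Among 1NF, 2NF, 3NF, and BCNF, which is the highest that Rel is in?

2NF

Candidate key: {CarrierID, VesselID}. Prime attributes: {CarrierID, VesselID}.
Origin -> ETA: {Origin}⁺ = {ETA, Origin}, which is not all of the attributes, so the left side is not a superkey — BCNF is violated.
Origin -> ETA has non-prime {ETA} on the right and a non-superkey on the left, so 3NF fails.
No proper subset of a key has a non-prime attribute in its closure, so there is no partial dependency; 2NF holds.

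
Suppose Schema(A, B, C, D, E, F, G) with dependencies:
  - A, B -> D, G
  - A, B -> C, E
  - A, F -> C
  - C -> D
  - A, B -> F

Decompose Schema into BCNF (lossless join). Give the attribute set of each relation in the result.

Candidate key of the original relation: {A, B}.
Within {A, B, C, D, E, F, G}: {A, F}⁺ ∩ {A, B, C, D, E, F, G} = {A, C, D, F}, not the whole set, so A, F -> C, D violates BCNF; decompose into {A, C, D, F} and {A, B, E, F, G}.
Within {A, C, D, F}: {C}⁺ ∩ {A, C, D, F} = {C, D}, not the whole set, so C -> D violates BCNF; decompose into {C, D} and {A, C, F}.
{C, D}: every determinant is a superkey — BCNF.
{A, C, F}: every determinant is a superkey — BCNF.
{A, B, E, F, G}: every determinant is a superkey — BCNF.

{A, B, E, F, G}; {A, C, F}; {C, D}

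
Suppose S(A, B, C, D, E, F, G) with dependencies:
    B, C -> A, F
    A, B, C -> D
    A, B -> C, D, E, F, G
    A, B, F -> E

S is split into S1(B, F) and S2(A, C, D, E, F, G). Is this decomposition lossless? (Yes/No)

No

Common attributes: {F}; their closure is {F}.
Neither S1 nor S2 is contained in that closure, so the decomposition is lossy.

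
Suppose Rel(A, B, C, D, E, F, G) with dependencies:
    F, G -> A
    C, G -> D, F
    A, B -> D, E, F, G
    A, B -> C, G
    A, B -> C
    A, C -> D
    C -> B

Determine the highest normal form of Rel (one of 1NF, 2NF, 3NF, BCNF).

Candidate keys: {A, B}, {A, C}, {B, F, G}, {C, G}. Prime attributes: {A, B, C, F, G}.
For F, G -> A we have {F, G}⁺ = {A, F, G}; {F, G} is not a superkey, so BCNF fails.
Since {A} ⊆ prime attributes and every other non-superkey FD also has a prime right side, the schema is in 3NF.

3NF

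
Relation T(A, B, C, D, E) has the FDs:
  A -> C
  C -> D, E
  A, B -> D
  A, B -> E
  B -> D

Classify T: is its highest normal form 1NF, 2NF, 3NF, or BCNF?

Candidate key: {A, B}. Prime attributes: {A, B}.
A -> C breaks BCNF: {A}⁺ = {A, C, D, E}, so {A} is not a superkey.
A -> C has non-prime {C} on the right and a non-superkey on the left, so 3NF fails.
The proper key subset {A} of {A, B} determines non-prime {C, D, E}, so the relation is not even in 2NF.

1NF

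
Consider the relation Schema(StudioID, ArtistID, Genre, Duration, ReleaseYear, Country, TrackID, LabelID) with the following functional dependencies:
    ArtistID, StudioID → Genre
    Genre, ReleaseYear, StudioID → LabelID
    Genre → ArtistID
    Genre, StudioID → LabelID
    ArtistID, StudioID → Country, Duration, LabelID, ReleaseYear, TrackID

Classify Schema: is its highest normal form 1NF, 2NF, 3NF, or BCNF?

Candidate keys: {ArtistID, StudioID}, {Genre, StudioID}. Prime attributes: {ArtistID, Genre, StudioID}.
Genre → ArtistID: {Genre}⁺ = {ArtistID, Genre}, which is not all of the attributes, so the left side is not a superkey — BCNF is violated.
Its right-hand attributes {ArtistID} are all prime, as are those of every other non-superkey FD — the relation is in 3NF.

3NF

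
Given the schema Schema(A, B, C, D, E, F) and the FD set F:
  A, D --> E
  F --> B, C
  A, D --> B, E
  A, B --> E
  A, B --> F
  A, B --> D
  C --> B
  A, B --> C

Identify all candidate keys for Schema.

{A, B}, {A, C}, {A, D}, {A, F}

Attributes never on any right-hand side: {A} — every candidate key must contain it.
{A, B}⁺ = {A, B, C, D, E, F}, which is every attribute, so {A, B} is a candidate key.
{A, C}⁺ = {A, B, C, D, E, F}, which is every attribute, so {A, C} is a candidate key.
{A, D}⁺ = {A, B, C, D, E, F}, which is every attribute, so {A, D} is a candidate key.
{A, F}⁺ = {A, B, C, D, E, F}, which is every attribute, so {A, F} is a candidate key.
No proper subset of any of these is a key, and no other minimal superkey exists.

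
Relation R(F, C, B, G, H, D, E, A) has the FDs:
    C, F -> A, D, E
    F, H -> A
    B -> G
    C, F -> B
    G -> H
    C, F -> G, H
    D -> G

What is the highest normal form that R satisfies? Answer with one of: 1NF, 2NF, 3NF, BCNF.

Candidate key: {C, F}. Prime attributes: {C, F}.
For F, H -> A we have {F, H}⁺ = {A, F, H}; {F, H} is not a superkey, so BCNF fails.
F, H -> A has non-prime {A} on the right and a non-superkey on the left, so 3NF fails.
No non-prime attribute depends on a proper subset of any candidate key, so 2NF holds.

2NF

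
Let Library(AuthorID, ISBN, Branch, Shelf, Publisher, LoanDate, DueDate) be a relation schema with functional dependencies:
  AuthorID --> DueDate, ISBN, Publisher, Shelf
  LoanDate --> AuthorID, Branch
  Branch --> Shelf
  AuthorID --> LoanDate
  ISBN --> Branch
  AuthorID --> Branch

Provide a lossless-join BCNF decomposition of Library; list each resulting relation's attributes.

{AuthorID, DueDate, ISBN, LoanDate, Publisher}; {Branch, ISBN}; {Branch, Shelf}

Candidate keys of the original relation: {AuthorID}, {LoanDate}.
Within {AuthorID, Branch, DueDate, ISBN, LoanDate, Publisher, Shelf}: {Branch}⁺ ∩ {AuthorID, Branch, DueDate, ISBN, LoanDate, Publisher, Shelf} = {Branch, Shelf}, not the whole set, so Branch --> Shelf violates BCNF; decompose into {Branch, Shelf} and {AuthorID, Branch, DueDate, ISBN, LoanDate, Publisher}.
{Branch, Shelf}: every determinant is a superkey — BCNF.
Within {AuthorID, Branch, DueDate, ISBN, LoanDate, Publisher}: {ISBN}⁺ ∩ {AuthorID, Branch, DueDate, ISBN, LoanDate, Publisher} = {Branch, ISBN}, not the whole set, so ISBN --> Branch violates BCNF; decompose into {Branch, ISBN} and {AuthorID, DueDate, ISBN, LoanDate, Publisher}.
{Branch, ISBN}: every determinant is a superkey — BCNF.
{AuthorID, DueDate, ISBN, LoanDate, Publisher}: every determinant is a superkey — BCNF.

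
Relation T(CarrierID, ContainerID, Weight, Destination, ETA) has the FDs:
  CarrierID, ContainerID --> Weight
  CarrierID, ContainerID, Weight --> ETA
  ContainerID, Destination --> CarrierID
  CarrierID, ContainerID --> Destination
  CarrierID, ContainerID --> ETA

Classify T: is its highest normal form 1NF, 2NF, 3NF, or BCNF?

Candidate keys: {CarrierID, ContainerID}, {ContainerID, Destination}. Prime attributes: {CarrierID, ContainerID, Destination}.
Each dependency's left side is a superkey — BCNF holds.

BCNF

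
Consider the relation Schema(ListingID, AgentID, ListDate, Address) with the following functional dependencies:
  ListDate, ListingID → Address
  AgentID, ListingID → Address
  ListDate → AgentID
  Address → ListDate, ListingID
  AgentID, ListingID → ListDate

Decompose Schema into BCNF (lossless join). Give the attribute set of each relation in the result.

Candidate keys of the original relation: {Address}, {AgentID, ListingID}, {ListDate, ListingID}.
Within {Address, AgentID, ListDate, ListingID}: {ListDate}⁺ ∩ {Address, AgentID, ListDate, ListingID} = {AgentID, ListDate}, not the whole set, so ListDate → AgentID violates BCNF; decompose into {AgentID, ListDate} and {Address, ListDate, ListingID}.
{AgentID, ListDate}: every determinant is a superkey — BCNF.
{Address, ListDate, ListingID}: every determinant is a superkey — BCNF.

{Address, ListDate, ListingID}; {AgentID, ListDate}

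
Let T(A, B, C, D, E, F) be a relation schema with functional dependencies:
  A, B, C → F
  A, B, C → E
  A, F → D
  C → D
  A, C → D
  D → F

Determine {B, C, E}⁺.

Start with {B, C, E}.
C → D applies; add {D} → now {B, C, D, E}.
D → F applies; add {F} → now {B, C, D, E, F}.
No further FD applies.

{B, C, D, E, F}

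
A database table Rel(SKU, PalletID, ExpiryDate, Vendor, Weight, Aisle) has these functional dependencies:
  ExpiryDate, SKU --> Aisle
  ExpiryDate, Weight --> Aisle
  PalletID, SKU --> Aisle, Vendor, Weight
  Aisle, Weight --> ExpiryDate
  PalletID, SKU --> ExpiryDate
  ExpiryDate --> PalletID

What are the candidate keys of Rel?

{Aisle, SKU, Weight}, {ExpiryDate, SKU}, {PalletID, SKU}

No FD produces {SKU}, so it must be in every candidate key.
Closure of {ExpiryDate, SKU} is {Aisle, ExpiryDate, PalletID, SKU, Vendor, Weight}, the whole schema; {ExpiryDate, SKU} is a candidate key.
Closure of {PalletID, SKU} is {Aisle, ExpiryDate, PalletID, SKU, Vendor, Weight}, the whole schema; {PalletID, SKU} is a candidate key.
Closure of {Aisle, SKU, Weight} is {Aisle, ExpiryDate, PalletID, SKU, Vendor, Weight}, the whole schema; {Aisle, SKU, Weight} is a candidate key.
These are minimal and exhaustive — every other superkey contains one of them.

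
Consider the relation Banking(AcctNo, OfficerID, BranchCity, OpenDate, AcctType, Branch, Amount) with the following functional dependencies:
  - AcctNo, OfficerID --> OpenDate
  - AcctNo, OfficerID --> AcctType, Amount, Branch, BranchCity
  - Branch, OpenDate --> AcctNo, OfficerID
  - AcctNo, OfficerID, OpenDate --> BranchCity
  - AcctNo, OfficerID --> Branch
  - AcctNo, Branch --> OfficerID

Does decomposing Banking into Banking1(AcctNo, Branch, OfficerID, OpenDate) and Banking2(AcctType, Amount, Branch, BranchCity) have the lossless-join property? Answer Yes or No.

The shared attributes are {Branch} and {Branch}⁺ = {Branch}.
Banking1 ⊄ {Branch} and Banking2 ⊄ {Branch}, so the split is lossy.

No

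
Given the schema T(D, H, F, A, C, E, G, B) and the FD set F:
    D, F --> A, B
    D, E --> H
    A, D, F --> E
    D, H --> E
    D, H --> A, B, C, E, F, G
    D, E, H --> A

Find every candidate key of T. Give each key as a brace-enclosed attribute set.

{D, E}, {D, F}, {D, H}

Attributes never on any right-hand side: {D} — every candidate key must contain it.
{D, E}⁺ = {A, B, C, D, E, F, G, H}, which is every attribute, so {D, E} is a candidate key.
{D, F}⁺ = {A, B, C, D, E, F, G, H}, which is every attribute, so {D, F} is a candidate key.
{D, H}⁺ = {A, B, C, D, E, F, G, H}, which is every attribute, so {D, H} is a candidate key.
No proper subset of any of these is a key, and no other minimal superkey exists.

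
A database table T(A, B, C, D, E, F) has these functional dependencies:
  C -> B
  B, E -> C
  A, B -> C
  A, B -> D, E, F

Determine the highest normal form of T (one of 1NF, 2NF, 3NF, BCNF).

Candidate keys: {A, B}, {A, C}. Prime attributes: {A, B, C}.
For C -> B we have {C}⁺ = {B, C}; {C} is not a superkey, so BCNF fails.
But every attribute on its right side ({B}) is prime, and the same holds for every other non-superkey FD, so 3NF still holds.

3NF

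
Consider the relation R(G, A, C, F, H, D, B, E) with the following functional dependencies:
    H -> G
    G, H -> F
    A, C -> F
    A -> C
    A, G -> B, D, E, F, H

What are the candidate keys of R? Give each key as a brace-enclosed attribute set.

No FD produces {A}, so it must be in every candidate key.
{A, G} is a candidate key since {A, G}⁺ = {A, B, C, D, E, F, G, H} covers every attribute.
{A, H} is a candidate key since {A, H}⁺ = {A, B, C, D, E, F, G, H} covers every attribute.
No proper subset of any of these is a key, and no other minimal superkey exists.

{A, G}, {A, H}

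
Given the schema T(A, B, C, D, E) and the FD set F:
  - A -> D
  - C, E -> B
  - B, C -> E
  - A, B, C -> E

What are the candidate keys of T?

Attributes never on any right-hand side: {A, C} — every candidate key must contain all of them.
{A, B, C} is a candidate key since {A, B, C}⁺ = {A, B, C, D, E} covers every attribute.
{A, C, E} is a candidate key since {A, C, E}⁺ = {A, B, C, D, E} covers every attribute.
These are minimal and exhaustive — every other superkey contains one of them.

{A, B, C}, {A, C, E}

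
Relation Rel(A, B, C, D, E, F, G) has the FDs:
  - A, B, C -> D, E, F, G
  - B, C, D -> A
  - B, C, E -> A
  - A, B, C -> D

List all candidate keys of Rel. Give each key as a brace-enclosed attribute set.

{A, B, C}, {B, C, D}, {B, C, E}

No FD produces {B, C}, so they must be in every candidate key.
{A, B, C}⁺ = {A, B, C, D, E, F, G}, which is every attribute, so {A, B, C} is a candidate key.
{B, C, D}⁺ = {A, B, C, D, E, F, G}, which is every attribute, so {B, C, D} is a candidate key.
{B, C, E}⁺ = {A, B, C, D, E, F, G}, which is every attribute, so {B, C, E} is a candidate key.
These are minimal and exhaustive — every other superkey contains one of them.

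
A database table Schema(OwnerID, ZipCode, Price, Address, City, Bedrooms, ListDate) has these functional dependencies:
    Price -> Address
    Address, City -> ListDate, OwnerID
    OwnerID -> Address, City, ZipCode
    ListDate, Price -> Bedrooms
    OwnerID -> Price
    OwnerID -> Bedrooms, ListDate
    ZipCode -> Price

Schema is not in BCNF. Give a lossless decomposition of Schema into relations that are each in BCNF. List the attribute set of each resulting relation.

Candidate keys of the original relation: {Address, City}, {City, Price}, {City, ZipCode}, {OwnerID}.
In {Address, Bedrooms, City, ListDate, OwnerID, Price, ZipCode}, {Price} is not a superkey ({Price}⁺ restricted to this set is {Address, Price}), so split on Price -> Address into {Address, Price} and {Bedrooms, City, ListDate, OwnerID, Price, ZipCode}.
{Address, Price} has no BCNF violation.
In {Bedrooms, City, ListDate, OwnerID, Price, ZipCode}, {ListDate, Price} is not a superkey ({ListDate, Price}⁺ restricted to this set is {Bedrooms, ListDate, Price}), so split on ListDate, Price -> Bedrooms into {Bedrooms, ListDate, Price} and {City, ListDate, OwnerID, Price, ZipCode}.
{Bedrooms, ListDate, Price} has no BCNF violation.
In {City, ListDate, OwnerID, Price, ZipCode}, {ZipCode} is not a superkey ({ZipCode}⁺ restricted to this set is {Price, ZipCode}), so split on ZipCode -> Price into {Price, ZipCode} and {City, ListDate, OwnerID, ZipCode}.
{Price, ZipCode} has no BCNF violation.
{City, ListDate, OwnerID, ZipCode} has no BCNF violation.

{Address, Price}; {Bedrooms, ListDate, Price}; {City, ListDate, OwnerID, ZipCode}; {Price, ZipCode}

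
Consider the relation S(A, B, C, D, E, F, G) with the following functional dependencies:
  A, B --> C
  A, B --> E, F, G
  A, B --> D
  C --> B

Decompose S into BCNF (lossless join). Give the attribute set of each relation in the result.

{A, C, D, E, F, G}; {B, C}

Candidate keys of the original relation: {A, B}, {A, C}.
In {A, B, C, D, E, F, G}, {C} is not a superkey ({C}⁺ restricted to this set is {B, C}), so split on C --> B into {B, C} and {A, C, D, E, F, G}.
{B, C}: every determinant is a superkey — BCNF.
{A, C, D, E, F, G}: every determinant is a superkey — BCNF.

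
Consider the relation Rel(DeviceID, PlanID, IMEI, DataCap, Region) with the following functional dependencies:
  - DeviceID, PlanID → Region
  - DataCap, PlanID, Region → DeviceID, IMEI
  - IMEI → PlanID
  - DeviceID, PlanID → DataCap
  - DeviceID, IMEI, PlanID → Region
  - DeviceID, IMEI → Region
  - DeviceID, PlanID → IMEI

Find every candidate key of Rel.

{DataCap, IMEI, Region}, {DataCap, PlanID, Region}, {DeviceID, IMEI}, {DeviceID, PlanID}

Closure of {DeviceID, IMEI} is {DataCap, DeviceID, IMEI, PlanID, Region}, the whole schema; {DeviceID, IMEI} is a candidate key.
Closure of {DeviceID, PlanID} is {DataCap, DeviceID, IMEI, PlanID, Region}, the whole schema; {DeviceID, PlanID} is a candidate key.
Closure of {DataCap, IMEI, Region} is {DataCap, DeviceID, IMEI, PlanID, Region}, the whole schema; {DataCap, IMEI, Region} is a candidate key.
Closure of {DataCap, PlanID, Region} is {DataCap, DeviceID, IMEI, PlanID, Region}, the whole schema; {DataCap, PlanID, Region} is a candidate key.
No proper subset of any of these is a key, and no other minimal superkey exists.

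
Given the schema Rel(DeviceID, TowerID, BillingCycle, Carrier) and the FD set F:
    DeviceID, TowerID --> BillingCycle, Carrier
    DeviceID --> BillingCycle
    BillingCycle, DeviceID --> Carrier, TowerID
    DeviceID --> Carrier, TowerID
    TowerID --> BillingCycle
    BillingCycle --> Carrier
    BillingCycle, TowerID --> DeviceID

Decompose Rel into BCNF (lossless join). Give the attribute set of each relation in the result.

Candidate keys of the original relation: {DeviceID}, {TowerID}.
Within {BillingCycle, Carrier, DeviceID, TowerID}: {BillingCycle}⁺ ∩ {BillingCycle, Carrier, DeviceID, TowerID} = {BillingCycle, Carrier}, not the whole set, so BillingCycle --> Carrier violates BCNF; decompose into {BillingCycle, Carrier} and {BillingCycle, DeviceID, TowerID}.
{BillingCycle, Carrier}: every determinant is a superkey — BCNF.
{BillingCycle, DeviceID, TowerID}: every determinant is a superkey — BCNF.

{BillingCycle, Carrier}; {BillingCycle, DeviceID, TowerID}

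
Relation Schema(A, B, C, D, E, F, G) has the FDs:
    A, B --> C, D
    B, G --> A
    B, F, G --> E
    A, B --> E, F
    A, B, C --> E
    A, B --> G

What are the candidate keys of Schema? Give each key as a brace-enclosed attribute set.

{A, B}, {B, G}

Attributes never on any right-hand side: {B} — every candidate key must contain it.
{A, B} is a candidate key since {A, B}⁺ = {A, B, C, D, E, F, G} covers every attribute.
{B, G} is a candidate key since {B, G}⁺ = {A, B, C, D, E, F, G} covers every attribute.
These are minimal and exhaustive — every other superkey contains one of them.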